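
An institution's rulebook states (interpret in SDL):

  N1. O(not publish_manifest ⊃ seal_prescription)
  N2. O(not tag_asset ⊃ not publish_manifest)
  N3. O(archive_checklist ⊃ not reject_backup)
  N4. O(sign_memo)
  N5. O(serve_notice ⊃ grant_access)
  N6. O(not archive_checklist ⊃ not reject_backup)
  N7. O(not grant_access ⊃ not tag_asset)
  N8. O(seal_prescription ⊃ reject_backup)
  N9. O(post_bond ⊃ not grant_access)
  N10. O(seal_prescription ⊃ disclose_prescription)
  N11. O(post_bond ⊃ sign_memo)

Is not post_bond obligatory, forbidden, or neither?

Obligatory

Premises 6 and 3 cover both cases: O(not archive_checklist ⊃ not reject_backup) and O(archive_checklist ⊃ not reject_backup). Since not archive_checklist ∨ archive_checklist is a tautology, O(not reject_backup) follows.
Premise 8, O(seal_prescription ⊃ reject_backup), contraposes to O(not reject_backup ⊃ not seal_prescription); with O(not reject_backup) we get O(not seal_prescription).
Premise 1 is O(not publish_manifest ⊃ seal_prescription); contrapositively O(not seal_prescription ⊃ publish_manifest). Since O(not seal_prescription) holds, K gives O(publish_manifest).
Premise 2 is O(not tag_asset ⊃ not publish_manifest); contrapositively O(publish_manifest ⊃ tag_asset). Since O(publish_manifest) holds, K gives O(tag_asset).
The contrapositive of premise 7 (O(not grant_access ⊃ not tag_asset)) is O(tag_asset ⊃ grant_access), and O(tag_asset) is already established, so O(grant_access).
Premise 9 is O(post_bond ⊃ not grant_access); contrapositively O(grant_access ⊃ not post_bond). Since O(grant_access) holds, K gives O(not post_bond).
Premises 4, 5, 10, 11 do not contribute to this derivation.
Hence not post_bond is obligatory.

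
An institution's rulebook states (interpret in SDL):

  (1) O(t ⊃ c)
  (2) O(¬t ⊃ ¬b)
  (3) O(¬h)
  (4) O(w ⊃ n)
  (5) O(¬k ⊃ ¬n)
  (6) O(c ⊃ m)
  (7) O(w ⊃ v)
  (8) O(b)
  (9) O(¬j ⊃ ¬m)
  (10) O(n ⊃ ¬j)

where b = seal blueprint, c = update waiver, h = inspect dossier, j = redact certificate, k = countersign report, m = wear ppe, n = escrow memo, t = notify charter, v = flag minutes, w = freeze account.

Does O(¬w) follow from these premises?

Yes

From premise 8 we have O(b).
Premise 2, O(¬t ⊃ ¬b), contraposes to O(b ⊃ t); with O(b) we get O(t).
Premise 1 is O(t ⊃ c); since O(t), deontic closure gives O(c).
From O(c) and premise 6, O(c ⊃ m), we obtain O(m).
The contrapositive of premise 9 (O(¬j ⊃ ¬m)) is O(m ⊃ j), and O(m) is already established, so O(j).
Premise 10, O(n ⊃ ¬j), contraposes to O(j ⊃ ¬n); with O(j) we get O(¬n).
Premise 4, O(w ⊃ n), contraposes to O(¬n ⊃ ¬w); with O(¬n) we get O(¬w).
Premises 3, 5, 7 do not contribute to this derivation.
So O(¬w) follows.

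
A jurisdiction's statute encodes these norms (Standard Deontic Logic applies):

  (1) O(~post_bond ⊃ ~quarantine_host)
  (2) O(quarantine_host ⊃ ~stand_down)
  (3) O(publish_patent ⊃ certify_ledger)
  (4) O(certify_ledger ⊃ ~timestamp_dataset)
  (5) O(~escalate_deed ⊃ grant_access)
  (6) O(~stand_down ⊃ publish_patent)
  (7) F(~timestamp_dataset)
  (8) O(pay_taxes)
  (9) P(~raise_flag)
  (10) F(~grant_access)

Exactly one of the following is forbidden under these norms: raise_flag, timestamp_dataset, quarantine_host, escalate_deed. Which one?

quarantine_host

Premise 7 is F(~timestamp_dataset), i.e. O(timestamp_dataset).
Premise 4, O(certify_ledger ⊃ ~timestamp_dataset), contraposes to O(timestamp_dataset ⊃ ~certify_ledger); with O(timestamp_dataset) we get O(~certify_ledger).
The contrapositive of premise 3 (O(publish_patent ⊃ certify_ledger)) is O(~certify_ledger ⊃ ~publish_patent), and O(~certify_ledger) is already established, so O(~publish_patent).
Premise 6 is O(~stand_down ⊃ publish_patent); contrapositively O(~publish_patent ⊃ stand_down). Since O(~publish_patent) holds, K gives O(stand_down).
The contrapositive of premise 2 (O(quarantine_host ⊃ ~stand_down)) is O(stand_down ⊃ ~quarantine_host), and O(stand_down) is already established, so O(~quarantine_host).
So O(~quarantine_host) holds, i.e. quarantine_host is forbidden. None of the other listed options is forbidden under the premises.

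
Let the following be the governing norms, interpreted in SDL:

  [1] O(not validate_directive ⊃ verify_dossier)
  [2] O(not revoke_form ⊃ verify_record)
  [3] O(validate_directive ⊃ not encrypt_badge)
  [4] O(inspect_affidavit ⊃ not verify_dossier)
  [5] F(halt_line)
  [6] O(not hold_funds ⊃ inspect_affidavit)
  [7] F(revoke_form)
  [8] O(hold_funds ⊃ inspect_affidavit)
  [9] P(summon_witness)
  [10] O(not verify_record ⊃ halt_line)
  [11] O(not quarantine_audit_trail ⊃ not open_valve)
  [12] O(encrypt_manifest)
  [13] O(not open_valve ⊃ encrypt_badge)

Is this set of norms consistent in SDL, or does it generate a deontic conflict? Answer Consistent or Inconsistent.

Consistent

Premise 10 is O(not verify_record ⊃ halt_line), but O(not verify_record) is not derivable from the premises, so it does not yield O(halt_line).
So O(halt_line) is not derivable, and the apparent clash with O(not halt_line) does not arise.
A world satisfying every obligation exists (e.g. encrypt_badge=false, encrypt_manifest=true, halt_line=false, hold_funds=false, inspect_affidavit=true, open_valve=true, quarantine_audit_trail=true, revoke_form=false, summon_witness=false, validate_directive=true, verify_dossier=false, verify_record=true); no atom is both obligatory and forbidden, so the set is consistent.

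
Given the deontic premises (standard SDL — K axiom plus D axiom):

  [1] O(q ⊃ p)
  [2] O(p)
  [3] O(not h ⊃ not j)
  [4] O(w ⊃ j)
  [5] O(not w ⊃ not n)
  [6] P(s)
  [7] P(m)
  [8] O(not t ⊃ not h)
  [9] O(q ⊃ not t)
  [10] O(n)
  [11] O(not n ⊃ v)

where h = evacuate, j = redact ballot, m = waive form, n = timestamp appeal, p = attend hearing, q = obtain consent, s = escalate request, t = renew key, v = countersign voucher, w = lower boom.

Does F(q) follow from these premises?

Yes

From premise 10 we have O(n).
Premise 5, O(not w ⊃ not n), contraposes to O(n ⊃ w); with O(n) we get O(w).
Premise 4 is O(w ⊃ j); since O(w), deontic closure gives O(j).
The contrapositive of premise 3 (O(not h ⊃ not j)) is O(j ⊃ h), and O(j) is already established, so O(h).
Premise 8, O(not t ⊃ not h), contraposes to O(h ⊃ t); with O(h) we get O(t).
The contrapositive of premise 9 (O(q ⊃ not t)) is O(t ⊃ not q), and O(t) is already established, so O(not q).
Premises 1, 2, 6, 7, 11 do not contribute to this derivation.
So O(not q) holds, i.e. F(q). The claim follows.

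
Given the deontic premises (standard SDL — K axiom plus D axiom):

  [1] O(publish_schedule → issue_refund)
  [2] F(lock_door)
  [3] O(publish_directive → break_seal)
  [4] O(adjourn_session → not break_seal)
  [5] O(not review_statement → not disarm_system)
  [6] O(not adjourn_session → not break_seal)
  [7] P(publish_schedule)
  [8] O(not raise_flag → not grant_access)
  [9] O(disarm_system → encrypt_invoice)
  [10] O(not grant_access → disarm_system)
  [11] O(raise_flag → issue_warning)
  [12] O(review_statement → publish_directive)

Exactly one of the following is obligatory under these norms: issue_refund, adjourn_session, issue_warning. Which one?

issue_warning

Premises 6 and 4 cover both cases: O(not adjourn_session → not break_seal) and O(adjourn_session → not break_seal). Since not adjourn_session ∨ adjourn_session is a tautology, O(not break_seal) follows.
Premise 3 is O(publish_directive → break_seal); contrapositively O(not break_seal → not publish_directive). Since O(not break_seal) holds, K gives O(not publish_directive).
The contrapositive of premise 12 (O(review_statement → publish_directive)) is O(not publish_directive → not review_statement), and O(not publish_directive) is already established, so O(not review_statement).
With premise 5, O(not review_statement → not disarm_system), the K-axiom yields O(not disarm_system).
The contrapositive of premise 10 (O(not grant_access → disarm_system)) is O(not disarm_system → grant_access), and O(not disarm_system) is already established, so O(grant_access).
Premise 8 is O(not raise_flag → not grant_access); contrapositively O(grant_access → raise_flag). Since O(grant_access) holds, K gives O(raise_flag).
With premise 11, O(raise_flag → issue_warning), the K-axiom yields O(issue_warning).
So O(issue_warning) holds — issue_warning is obligatory. None of the other listed options is made obligatory by any chain of premises.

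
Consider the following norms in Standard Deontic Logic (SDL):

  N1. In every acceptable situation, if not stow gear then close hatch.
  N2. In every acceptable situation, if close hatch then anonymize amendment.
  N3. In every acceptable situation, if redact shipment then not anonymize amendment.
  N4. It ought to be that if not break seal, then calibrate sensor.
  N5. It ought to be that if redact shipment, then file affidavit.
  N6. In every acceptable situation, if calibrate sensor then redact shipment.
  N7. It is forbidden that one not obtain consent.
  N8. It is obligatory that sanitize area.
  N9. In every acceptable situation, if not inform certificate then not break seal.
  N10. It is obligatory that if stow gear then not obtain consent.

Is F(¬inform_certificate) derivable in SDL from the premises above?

Premise 7 is F(¬obtain_consent), i.e. O(obtain_consent).
Premise 10, O(stow_gear → ¬obtain_consent), contraposes to O(obtain_consent → ¬stow_gear); with O(obtain_consent) we get O(¬stow_gear).
From O(¬stow_gear) and premise 1, O(¬stow_gear → close_hatch), we obtain O(close_hatch).
From O(close_hatch) and premise 2, O(close_hatch → anonymize_amendment), we obtain O(anonymize_amendment).
Premise 3, O(redact_shipment → ¬anonymize_amendment), contraposes to O(anonymize_amendment → ¬redact_shipment); with O(anonymize_amendment) we get O(¬redact_shipment).
The contrapositive of premise 6 (O(calibrate_sensor → redact_shipment)) is O(¬redact_shipment → ¬calibrate_sensor), and O(¬redact_shipment) is already established, so O(¬calibrate_sensor).
Premise 4, O(¬break_seal → calibrate_sensor), contraposes to O(¬calibrate_sensor → break_seal); with O(¬calibrate_sensor) we get O(break_seal).
The contrapositive of premise 9 (O(¬inform_certificate → ¬break_seal)) is O(break_seal → inform_certificate), and O(break_seal) is already established, so O(inform_certificate).
Premises 5, 8 do not contribute to this derivation.
So O(inform_certificate) holds, i.e. F(¬inform_certificate). The claim follows.

Yes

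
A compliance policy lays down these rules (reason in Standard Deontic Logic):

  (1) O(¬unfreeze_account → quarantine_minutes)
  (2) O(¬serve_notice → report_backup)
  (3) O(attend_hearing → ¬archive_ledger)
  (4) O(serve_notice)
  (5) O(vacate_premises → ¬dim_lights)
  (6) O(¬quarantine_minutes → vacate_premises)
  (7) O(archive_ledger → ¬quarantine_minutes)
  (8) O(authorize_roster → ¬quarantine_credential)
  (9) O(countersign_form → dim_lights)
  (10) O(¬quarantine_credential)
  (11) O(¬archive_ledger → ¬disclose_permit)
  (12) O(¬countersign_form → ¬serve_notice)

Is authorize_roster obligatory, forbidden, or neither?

Premise 8 is O(authorize_roster → ¬quarantine_credential); even if O(¬quarantine_credential) held, inferring O(authorize_roster) would be affirming the consequent — invalid.
No premise or chain of K-axiom applications forces O(authorize_roster), and none forces O(¬authorize_roster). So authorize_roster is neither obligatory nor forbidden under these norms.

Neither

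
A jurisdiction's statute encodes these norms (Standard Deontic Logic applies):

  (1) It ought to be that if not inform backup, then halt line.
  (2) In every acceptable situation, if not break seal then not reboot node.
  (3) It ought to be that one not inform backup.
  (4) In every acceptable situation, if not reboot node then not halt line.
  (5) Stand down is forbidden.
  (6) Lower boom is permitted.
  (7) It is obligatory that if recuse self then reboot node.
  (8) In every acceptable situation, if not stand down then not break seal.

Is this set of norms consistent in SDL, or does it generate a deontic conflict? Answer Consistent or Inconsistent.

Premise 3 states O(¬inform_backup) outright.
With premise 1, O(¬inform_backup → halt_line), the K-axiom yields O(halt_line).
Premise 4, O(¬reboot_node → ¬halt_line), contraposes to O(halt_line → reboot_node); with O(halt_line) we get O(reboot_node).
Premise 2, O(¬break_seal → ¬reboot_node), contraposes to O(reboot_node → break_seal); with O(reboot_node) we get O(break_seal).
Premise 8, O(¬stand_down → ¬break_seal), contraposes to O(break_seal → stand_down); with O(break_seal) we get O(stand_down).
But premise 5, F(stand_down), means O(¬stand_down).
We now have both O(stand_down) and O(¬stand_down) — stand_down is simultaneously obligatory and forbidden, violating the D-axiom.

Inconsistent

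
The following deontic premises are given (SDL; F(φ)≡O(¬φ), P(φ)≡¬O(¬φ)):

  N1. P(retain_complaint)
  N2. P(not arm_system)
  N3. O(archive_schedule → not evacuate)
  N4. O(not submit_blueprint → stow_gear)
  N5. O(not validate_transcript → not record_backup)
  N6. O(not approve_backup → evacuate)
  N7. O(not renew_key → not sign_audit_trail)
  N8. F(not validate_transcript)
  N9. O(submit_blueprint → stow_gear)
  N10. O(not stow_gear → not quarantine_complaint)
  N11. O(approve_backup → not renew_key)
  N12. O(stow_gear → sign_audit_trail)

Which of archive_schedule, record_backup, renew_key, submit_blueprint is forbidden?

Premises 4 and 9 are O(not submit_blueprint → stow_gear) and O(submit_blueprint → stow_gear); every ideal world satisfies not submit_blueprint or submit_blueprint, so in either case stow_gear holds — hence O(stow_gear).
Premise 12 is O(stow_gear → sign_audit_trail); since O(stow_gear), deontic closure gives O(sign_audit_trail).
Premise 7 is O(not renew_key → not sign_audit_trail); contrapositively O(sign_audit_trail → renew_key). Since O(sign_audit_trail) holds, K gives O(renew_key).
The contrapositive of premise 11 (O(approve_backup → not renew_key)) is O(renew_key → not approve_backup), and O(renew_key) is already established, so O(not approve_backup).
With premise 6, O(not approve_backup → evacuate), the K-axiom yields O(evacuate).
Premise 3 is O(archive_schedule → not evacuate); contrapositively O(evacuate → not archive_schedule). Since O(evacuate) holds, K gives O(not archive_schedule).
So O(not archive_schedule) holds, i.e. archive_schedule is forbidden. None of the other listed options is forbidden under the premises.

archive_schedule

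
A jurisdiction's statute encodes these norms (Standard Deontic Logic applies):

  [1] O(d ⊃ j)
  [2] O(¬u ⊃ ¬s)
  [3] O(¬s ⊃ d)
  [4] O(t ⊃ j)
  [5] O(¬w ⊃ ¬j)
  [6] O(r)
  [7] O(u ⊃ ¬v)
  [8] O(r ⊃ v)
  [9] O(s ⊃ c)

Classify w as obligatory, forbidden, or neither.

Obligatory

Premise 6 states O(r) outright.
Applying K to premise 8 (O(r ⊃ v)) and O(r) yields O(v).
Premise 7, O(u ⊃ ¬v), contraposes to O(v ⊃ ¬u); with O(v) we get O(¬u).
Premise 2 is O(¬u ⊃ ¬s); since O(¬u), deontic closure gives O(¬s).
From O(¬s) and premise 3, O(¬s ⊃ d), we obtain O(d).
Applying K to premise 1 (O(d ⊃ j)) and O(d) yields O(j).
Premise 5, O(¬w ⊃ ¬j), contraposes to O(j ⊃ w); with O(j) we get O(w).
Premises 4, 9 do not contribute to this derivation.
Hence w is obligatory.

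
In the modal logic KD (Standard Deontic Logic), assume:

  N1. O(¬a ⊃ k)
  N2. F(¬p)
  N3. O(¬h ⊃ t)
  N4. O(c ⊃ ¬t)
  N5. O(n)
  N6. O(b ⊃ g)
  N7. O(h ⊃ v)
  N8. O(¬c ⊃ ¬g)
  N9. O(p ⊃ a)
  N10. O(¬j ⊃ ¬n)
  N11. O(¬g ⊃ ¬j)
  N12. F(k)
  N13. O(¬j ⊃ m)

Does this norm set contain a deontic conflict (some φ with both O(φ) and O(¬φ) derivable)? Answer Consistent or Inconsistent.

Premise 1 is O(¬a ⊃ k), but O(¬a) is not derivable from the premises, so it does not yield O(k).
So O(k) is not derivable, and the apparent clash with O(¬k) does not arise.
A world satisfying every obligation exists (e.g. a=true, b=false, c=true, g=true, h=true, j=true, k=false, m=false, n=true, p=true, t=false, v=true); no atom is both obligatory and forbidden, so the set is consistent.

Consistent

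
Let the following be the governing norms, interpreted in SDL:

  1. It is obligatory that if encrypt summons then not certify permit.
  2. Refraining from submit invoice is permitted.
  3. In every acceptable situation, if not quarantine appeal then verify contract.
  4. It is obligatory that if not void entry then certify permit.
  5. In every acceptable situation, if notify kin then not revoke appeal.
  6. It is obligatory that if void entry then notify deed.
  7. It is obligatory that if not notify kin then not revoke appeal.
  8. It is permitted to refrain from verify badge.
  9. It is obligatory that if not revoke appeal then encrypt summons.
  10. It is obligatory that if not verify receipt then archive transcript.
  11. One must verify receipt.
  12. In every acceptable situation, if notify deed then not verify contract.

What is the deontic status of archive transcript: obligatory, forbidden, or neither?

Neither

Premise 10 is O(¬verify_receipt → archive_transcript), but O(¬verify_receipt) is not derivable from the premises, so it does not yield O(archive_transcript).
No premise or chain of K-axiom applications forces O(archive_transcript), and none forces O(¬archive_transcript). So archive_transcript is neither obligatory nor forbidden under these norms.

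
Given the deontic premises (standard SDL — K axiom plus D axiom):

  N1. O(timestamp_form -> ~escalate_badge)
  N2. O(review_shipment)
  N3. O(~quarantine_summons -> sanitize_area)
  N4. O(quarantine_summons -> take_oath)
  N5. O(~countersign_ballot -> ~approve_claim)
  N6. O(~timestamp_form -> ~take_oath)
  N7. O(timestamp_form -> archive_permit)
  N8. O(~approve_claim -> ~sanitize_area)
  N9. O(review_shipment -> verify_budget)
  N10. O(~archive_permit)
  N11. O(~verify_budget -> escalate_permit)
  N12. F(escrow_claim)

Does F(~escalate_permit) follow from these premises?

No

Premise 11 is O(~verify_budget -> escalate_permit), but O(~verify_budget) is not derivable from the premises, so it does not yield O(escalate_permit).
No other premise forces O(escalate_permit). An ideal world satisfying every premise can still have ~escalate_permit true, so F(~escalate_permit) is not derivable.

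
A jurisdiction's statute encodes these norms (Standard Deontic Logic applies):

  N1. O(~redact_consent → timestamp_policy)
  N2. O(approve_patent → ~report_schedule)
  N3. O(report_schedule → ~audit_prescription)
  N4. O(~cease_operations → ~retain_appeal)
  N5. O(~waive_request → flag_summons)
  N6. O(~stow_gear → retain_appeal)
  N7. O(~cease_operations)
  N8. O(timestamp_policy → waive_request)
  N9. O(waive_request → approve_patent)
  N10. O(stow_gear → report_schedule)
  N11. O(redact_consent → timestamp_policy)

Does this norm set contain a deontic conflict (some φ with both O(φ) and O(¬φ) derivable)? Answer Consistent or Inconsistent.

Premises 11 and 1 are O(redact_consent → timestamp_policy) and O(~redact_consent → timestamp_policy); every ideal world satisfies redact_consent or ~redact_consent, so in either case timestamp_policy holds — hence O(timestamp_policy).
With premise 8, O(timestamp_policy → waive_request), the K-axiom yields O(waive_request).
With premise 9, O(waive_request → approve_patent), the K-axiom yields O(approve_patent).
From O(approve_patent) and premise 2, O(approve_patent → ~report_schedule), we obtain O(~report_schedule).
Premise 10 is O(stow_gear → report_schedule); contrapositively O(~report_schedule → ~stow_gear). Since O(~report_schedule) holds, K gives O(~stow_gear).
Premise 6 is O(~stow_gear → retain_appeal); since O(~stow_gear), deontic closure gives O(retain_appeal).
Premise 4, O(~cease_operations → ~retain_appeal), contraposes to O(retain_appeal → cease_operations); with O(retain_appeal) we get O(cease_operations).
Yet premise 7 states O(~cease_operations).
We now have both O(cease_operations) and O(~cease_operations) — cease_operations is simultaneously obligatory and forbidden, violating the D-axiom.

Inconsistent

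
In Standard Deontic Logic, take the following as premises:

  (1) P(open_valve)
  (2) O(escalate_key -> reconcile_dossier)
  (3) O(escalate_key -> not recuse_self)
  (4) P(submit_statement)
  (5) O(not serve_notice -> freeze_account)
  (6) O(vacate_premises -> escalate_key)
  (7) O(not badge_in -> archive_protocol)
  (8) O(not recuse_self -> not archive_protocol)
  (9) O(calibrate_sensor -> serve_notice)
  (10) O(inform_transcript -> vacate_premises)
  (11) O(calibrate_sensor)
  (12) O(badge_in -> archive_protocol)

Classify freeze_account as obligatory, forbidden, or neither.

Premise 5 is O(not serve_notice -> freeze_account), but O(not serve_notice) is not derivable from the premises, so it does not yield O(freeze_account).
No premise or chain of K-axiom applications forces O(freeze_account), and none forces O(not freeze_account). So freeze_account is neither obligatory nor forbidden under these norms.

Neither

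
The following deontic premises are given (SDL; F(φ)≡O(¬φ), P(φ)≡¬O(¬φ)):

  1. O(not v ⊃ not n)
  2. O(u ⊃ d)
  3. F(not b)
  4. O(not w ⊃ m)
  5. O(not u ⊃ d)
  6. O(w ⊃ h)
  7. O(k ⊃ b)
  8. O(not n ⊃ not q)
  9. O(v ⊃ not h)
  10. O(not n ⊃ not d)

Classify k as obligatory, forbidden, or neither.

Neither

Premise 7 is O(k ⊃ b); even if O(b) held, inferring O(k) would be affirming the consequent — invalid.
No premise or chain of K-axiom applications forces O(k), and none forces O(not k). So k is neither obligatory nor forbidden under these norms.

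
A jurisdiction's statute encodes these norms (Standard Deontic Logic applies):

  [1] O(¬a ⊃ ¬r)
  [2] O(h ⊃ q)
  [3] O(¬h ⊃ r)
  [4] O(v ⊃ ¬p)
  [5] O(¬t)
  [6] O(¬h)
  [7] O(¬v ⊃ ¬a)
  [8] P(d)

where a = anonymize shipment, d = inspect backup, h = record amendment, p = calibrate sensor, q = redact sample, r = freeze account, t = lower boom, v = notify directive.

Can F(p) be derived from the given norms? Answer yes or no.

Premise 6 gives O(¬h).
With premise 3, O(¬h ⊃ r), the K-axiom yields O(r).
Premise 1 is O(¬a ⊃ ¬r); contrapositively O(r ⊃ a). Since O(r) holds, K gives O(a).
The contrapositive of premise 7 (O(¬v ⊃ ¬a)) is O(a ⊃ v), and O(a) is already established, so O(v).
Applying K to premise 4 (O(v ⊃ ¬p)) and O(v) yields O(¬p).
Premises 2, 5, 8 do not contribute to this derivation.
So O(¬p) holds, i.e. F(p). The claim follows.

Yes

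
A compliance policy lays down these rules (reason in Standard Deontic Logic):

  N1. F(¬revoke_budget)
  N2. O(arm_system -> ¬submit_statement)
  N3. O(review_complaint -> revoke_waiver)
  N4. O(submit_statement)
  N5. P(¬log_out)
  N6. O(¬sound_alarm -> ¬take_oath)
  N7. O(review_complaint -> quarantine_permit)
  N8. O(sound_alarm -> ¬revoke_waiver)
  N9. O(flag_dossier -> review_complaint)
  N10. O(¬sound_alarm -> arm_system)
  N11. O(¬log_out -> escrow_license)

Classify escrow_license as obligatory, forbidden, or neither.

Neither

Premise 11 is O(¬log_out -> escrow_license), but O(¬log_out) is not derivable from the premises (the permission P(¬log_out) asserts only ¬O(log_out), not O(¬log_out)), so it does not yield O(escrow_license).
No premise or chain of K-axiom applications forces O(escrow_license), and none forces O(¬escrow_license). So escrow_license is neither obligatory nor forbidden under these norms.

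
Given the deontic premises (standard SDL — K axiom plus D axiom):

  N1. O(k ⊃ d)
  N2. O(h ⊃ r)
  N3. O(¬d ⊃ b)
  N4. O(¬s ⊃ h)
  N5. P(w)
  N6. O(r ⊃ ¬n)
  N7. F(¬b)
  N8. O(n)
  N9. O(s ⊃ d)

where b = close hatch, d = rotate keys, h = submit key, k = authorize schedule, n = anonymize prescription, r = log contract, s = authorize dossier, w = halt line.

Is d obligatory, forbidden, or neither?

Obligatory

From premise 8 we have O(n).
Premise 6 is O(r ⊃ ¬n); contrapositively O(n ⊃ ¬r). Since O(n) holds, K gives O(¬r).
Premise 2 is O(h ⊃ r); contrapositively O(¬r ⊃ ¬h). Since O(¬r) holds, K gives O(¬h).
The contrapositive of premise 4 (O(¬s ⊃ h)) is O(¬h ⊃ s), and O(¬h) is already established, so O(s).
With premise 9, O(s ⊃ d), the K-axiom yields O(d).
Premises 1, 3, 5, 7 do not contribute to this derivation.
Hence d is obligatory.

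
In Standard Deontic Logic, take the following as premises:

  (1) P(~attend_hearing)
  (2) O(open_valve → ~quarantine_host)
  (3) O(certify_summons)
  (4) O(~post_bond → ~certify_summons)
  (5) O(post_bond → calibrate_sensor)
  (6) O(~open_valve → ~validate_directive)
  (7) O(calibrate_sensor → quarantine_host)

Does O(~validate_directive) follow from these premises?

Premise 3 gives O(certify_summons).
Premise 4 is O(~post_bond → ~certify_summons); contrapositively O(certify_summons → post_bond). Since O(certify_summons) holds, K gives O(post_bond).
From O(post_bond) and premise 5, O(post_bond → calibrate_sensor), we obtain O(calibrate_sensor).
Applying K to premise 7 (O(calibrate_sensor → quarantine_host)) and O(calibrate_sensor) yields O(quarantine_host).
Premise 2, O(open_valve → ~quarantine_host), contraposes to O(quarantine_host → ~open_valve); with O(quarantine_host) we get O(~open_valve).
From O(~open_valve) and premise 6, O(~open_valve → ~validate_directive), we obtain O(~validate_directive).
Premise 1 does not contribute to this derivation.
So O(~validate_directive) follows.

Yes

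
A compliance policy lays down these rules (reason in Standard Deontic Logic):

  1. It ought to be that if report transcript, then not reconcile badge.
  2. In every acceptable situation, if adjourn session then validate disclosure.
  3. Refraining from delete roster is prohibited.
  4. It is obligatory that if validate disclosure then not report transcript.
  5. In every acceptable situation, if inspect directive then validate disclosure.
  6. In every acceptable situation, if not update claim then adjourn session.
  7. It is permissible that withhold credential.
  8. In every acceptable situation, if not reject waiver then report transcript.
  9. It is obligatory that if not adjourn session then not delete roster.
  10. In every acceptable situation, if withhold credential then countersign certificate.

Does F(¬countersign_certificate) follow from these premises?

Premise 10 is O(withhold_credential → countersign_certificate), but O(withhold_credential) is not derivable from the premises (the permission P(withhold_credential) asserts only ¬O(¬withhold_credential), not O(withhold_credential)), so it does not yield O(countersign_certificate).
No other premise forces O(countersign_certificate). An ideal world satisfying every premise can still have ¬countersign_certificate true, so F(¬countersign_certificate) is not derivable.

No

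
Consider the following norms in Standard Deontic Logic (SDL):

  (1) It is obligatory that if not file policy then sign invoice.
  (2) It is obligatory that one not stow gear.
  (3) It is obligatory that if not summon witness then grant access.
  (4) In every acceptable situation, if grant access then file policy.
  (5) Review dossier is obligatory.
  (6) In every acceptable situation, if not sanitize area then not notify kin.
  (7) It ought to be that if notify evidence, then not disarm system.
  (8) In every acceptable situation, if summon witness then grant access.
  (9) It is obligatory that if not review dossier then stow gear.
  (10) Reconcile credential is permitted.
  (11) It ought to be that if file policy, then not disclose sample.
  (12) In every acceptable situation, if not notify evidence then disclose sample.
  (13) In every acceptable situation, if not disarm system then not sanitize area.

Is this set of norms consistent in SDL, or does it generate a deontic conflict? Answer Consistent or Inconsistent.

Premise 9 is O(¬review_dossier → stow_gear), but O(¬review_dossier) is not derivable from the premises, so it does not yield O(stow_gear).
So O(stow_gear) is not derivable, and the apparent clash with O(¬stow_gear) does not arise.
A world satisfying every obligation exists (e.g. disarm_system=false, disclose_sample=false, file_policy=true, grant_access=true, notify_evidence=true, notify_kin=false, reconcile_credential=false, review_dossier=true, sanitize_area=false, sign_invoice=false, stow_gear=false, summon_witness=false); no atom is both obligatory and forbidden, so the set is consistent.

Consistent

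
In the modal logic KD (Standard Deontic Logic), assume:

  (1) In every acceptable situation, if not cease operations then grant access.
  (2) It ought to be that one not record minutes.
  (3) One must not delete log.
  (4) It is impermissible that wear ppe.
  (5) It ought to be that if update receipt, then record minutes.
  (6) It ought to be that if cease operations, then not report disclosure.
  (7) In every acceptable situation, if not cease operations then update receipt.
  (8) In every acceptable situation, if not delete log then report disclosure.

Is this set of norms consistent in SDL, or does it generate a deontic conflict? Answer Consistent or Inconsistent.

From premise 2 we have O(¬record_minutes).
Premise 5 is O(update_receipt → record_minutes); contrapositively O(¬record_minutes → ¬update_receipt). Since O(¬record_minutes) holds, K gives O(¬update_receipt).
Premise 7, O(¬cease_operations → update_receipt), contraposes to O(¬update_receipt → cease_operations); with O(¬update_receipt) we get O(cease_operations).
From O(cease_operations) and premise 6, O(cease_operations → ¬report_disclosure), we obtain O(¬report_disclosure).
Premise 8, O(¬delete_log → report_disclosure), contraposes to O(¬report_disclosure → delete_log); with O(¬report_disclosure) we get O(delete_log).
However, F(delete_log) at premise 3 amounts to O(¬delete_log).
We now have both O(delete_log) and O(¬delete_log) — delete_log is simultaneously obligatory and forbidden, violating the D-axiom.

Inconsistent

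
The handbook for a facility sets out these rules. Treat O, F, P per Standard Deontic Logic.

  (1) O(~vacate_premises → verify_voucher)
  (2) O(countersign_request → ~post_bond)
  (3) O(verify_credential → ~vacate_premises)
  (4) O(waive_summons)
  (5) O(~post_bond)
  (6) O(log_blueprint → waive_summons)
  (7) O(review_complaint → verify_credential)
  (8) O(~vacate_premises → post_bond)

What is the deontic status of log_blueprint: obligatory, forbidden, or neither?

Neither

Premise 6 is O(log_blueprint → waive_summons); even if O(waive_summons) held, inferring O(log_blueprint) would be affirming the consequent — invalid.
No premise or chain of K-axiom applications forces O(log_blueprint), and none forces O(~log_blueprint). So log_blueprint is neither obligatory nor forbidden under these norms.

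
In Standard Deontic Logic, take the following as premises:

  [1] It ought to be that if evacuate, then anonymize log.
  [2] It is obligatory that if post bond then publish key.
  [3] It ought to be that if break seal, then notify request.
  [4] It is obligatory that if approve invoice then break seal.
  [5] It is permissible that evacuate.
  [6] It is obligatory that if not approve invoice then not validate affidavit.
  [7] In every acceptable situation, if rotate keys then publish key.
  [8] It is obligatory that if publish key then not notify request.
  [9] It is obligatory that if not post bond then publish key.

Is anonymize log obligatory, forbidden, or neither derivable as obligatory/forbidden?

Premise 1 is O(evacuate → anonymize_log), but O(evacuate) is not derivable from the premises (the permission P(evacuate) asserts only ¬O(¬evacuate), not O(evacuate)), so it does not yield O(anonymize_log).
No premise or chain of K-axiom applications forces O(anonymize_log), and none forces O(¬anonymize_log). So anonymize_log is neither obligatory nor forbidden under these norms.

Neither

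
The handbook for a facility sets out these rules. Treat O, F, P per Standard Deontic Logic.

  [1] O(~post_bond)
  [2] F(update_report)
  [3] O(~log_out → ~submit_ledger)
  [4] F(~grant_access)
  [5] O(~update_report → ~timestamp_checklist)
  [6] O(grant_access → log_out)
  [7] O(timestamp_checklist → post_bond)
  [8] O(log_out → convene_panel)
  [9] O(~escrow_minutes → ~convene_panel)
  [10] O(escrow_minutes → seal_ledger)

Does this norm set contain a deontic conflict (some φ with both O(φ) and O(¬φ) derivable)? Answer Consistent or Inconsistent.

Premise 7 is O(timestamp_checklist → post_bond), but O(timestamp_checklist) is not derivable from the premises, so it does not yield O(post_bond).
So O(post_bond) is not derivable, and the apparent clash with O(~post_bond) does not arise.
A world satisfying every obligation exists (e.g. convene_panel=true, escrow_minutes=true, grant_access=true, log_out=true, post_bond=false, seal_ledger=true, submit_ledger=false, timestamp_checklist=false, update_report=false); no atom is both obligatory and forbidden, so the set is consistent.

Consistent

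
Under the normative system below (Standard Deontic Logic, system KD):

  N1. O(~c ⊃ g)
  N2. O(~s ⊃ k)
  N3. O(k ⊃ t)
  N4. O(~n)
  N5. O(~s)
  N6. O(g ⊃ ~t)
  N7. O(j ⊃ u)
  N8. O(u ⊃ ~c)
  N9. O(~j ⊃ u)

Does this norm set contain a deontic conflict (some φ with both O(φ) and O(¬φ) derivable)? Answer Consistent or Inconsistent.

Inconsistent

By case analysis on j: premise 7 gives O(j ⊃ u) and premise 9 gives O(~j ⊃ u), so O(u) either way.
From O(u) and premise 8, O(u ⊃ ~c), we obtain O(~c).
Premise 1 is O(~c ⊃ g); since O(~c), deontic closure gives O(g).
With premise 6, O(g ⊃ ~t), the K-axiom yields O(~t).
Premise 3, O(k ⊃ t), contraposes to O(~t ⊃ ~k); with O(~t) we get O(~k).
The contrapositive of premise 2 (O(~s ⊃ k)) is O(~k ⊃ s), and O(~k) is already established, so O(s).
But premise 5 directly asserts O(~s).
We now have both O(s) and O(~s) — s is simultaneously obligatory and forbidden, violating the D-axiom.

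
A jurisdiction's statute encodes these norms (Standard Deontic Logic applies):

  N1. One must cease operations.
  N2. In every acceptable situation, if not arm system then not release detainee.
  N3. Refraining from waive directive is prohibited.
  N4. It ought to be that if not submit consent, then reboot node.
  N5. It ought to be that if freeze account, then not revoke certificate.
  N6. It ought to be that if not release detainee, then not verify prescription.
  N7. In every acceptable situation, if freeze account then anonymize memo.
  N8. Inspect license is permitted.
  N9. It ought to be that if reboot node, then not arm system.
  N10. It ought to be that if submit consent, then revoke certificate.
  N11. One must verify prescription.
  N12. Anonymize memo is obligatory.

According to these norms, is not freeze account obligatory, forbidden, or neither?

Premise 11 states O(verify_prescription) outright.
Premise 6 is O(¬release_detainee → ¬verify_prescription); contrapositively O(verify_prescription → release_detainee). Since O(verify_prescription) holds, K gives O(release_detainee).
Premise 2 is O(¬arm_system → ¬release_detainee); contrapositively O(release_detainee → arm_system). Since O(release_detainee) holds, K gives O(arm_system).
The contrapositive of premise 9 (O(reboot_node → ¬arm_system)) is O(arm_system → ¬reboot_node), and O(arm_system) is already established, so O(¬reboot_node).
Premise 4 is O(¬submit_consent → reboot_node); contrapositively O(¬reboot_node → submit_consent). Since O(¬reboot_node) holds, K gives O(submit_consent).
Applying K to premise 10 (O(submit_consent → revoke_certificate)) and O(submit_consent) yields O(revoke_certificate).
Premise 5 is O(freeze_account → ¬revoke_certificate); contrapositively O(revoke_certificate → ¬freeze_account). Since O(revoke_certificate) holds, K gives O(¬freeze_account).
Premises 1, 3, 7, 8, 12 do not contribute to this derivation.
Hence ¬freeze_account is obligatory.

Obligatory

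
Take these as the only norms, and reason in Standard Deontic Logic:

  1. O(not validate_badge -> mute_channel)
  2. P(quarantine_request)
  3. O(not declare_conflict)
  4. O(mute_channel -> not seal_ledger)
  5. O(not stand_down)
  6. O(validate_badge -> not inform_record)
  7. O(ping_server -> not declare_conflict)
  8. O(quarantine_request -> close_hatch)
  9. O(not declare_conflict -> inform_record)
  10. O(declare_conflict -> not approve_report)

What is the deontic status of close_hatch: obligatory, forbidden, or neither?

Neither

Premise 8 is O(quarantine_request -> close_hatch), but O(quarantine_request) is not derivable from the premises (the permission P(quarantine_request) asserts only not O(not quarantine_request), not O(quarantine_request)), so it does not yield O(close_hatch).
No premise or chain of K-axiom applications forces O(close_hatch), and none forces O(not close_hatch). So close_hatch is neither obligatory nor forbidden under these norms.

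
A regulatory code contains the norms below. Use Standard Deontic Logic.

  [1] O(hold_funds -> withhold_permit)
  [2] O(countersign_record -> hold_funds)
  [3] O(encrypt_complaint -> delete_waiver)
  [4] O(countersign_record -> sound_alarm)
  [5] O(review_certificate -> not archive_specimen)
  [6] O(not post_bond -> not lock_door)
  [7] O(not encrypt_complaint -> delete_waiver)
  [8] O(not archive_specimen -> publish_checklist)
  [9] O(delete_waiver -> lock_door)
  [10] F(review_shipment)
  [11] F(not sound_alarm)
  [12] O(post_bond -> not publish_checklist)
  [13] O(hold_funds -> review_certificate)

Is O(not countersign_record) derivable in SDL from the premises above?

Yes

Premises 3 and 7 are O(encrypt_complaint -> delete_waiver) and O(not encrypt_complaint -> delete_waiver); every ideal world satisfies encrypt_complaint or not encrypt_complaint, so in either case delete_waiver holds — hence O(delete_waiver).
Premise 9 is O(delete_waiver -> lock_door); since O(delete_waiver), deontic closure gives O(lock_door).
Premise 6, O(not post_bond -> not lock_door), contraposes to O(lock_door -> post_bond); with O(lock_door) we get O(post_bond).
With premise 12, O(post_bond -> not publish_checklist), the K-axiom yields O(not publish_checklist).
The contrapositive of premise 8 (O(not archive_specimen -> publish_checklist)) is O(not publish_checklist -> archive_specimen), and O(not publish_checklist) is already established, so O(archive_specimen).
Premise 5 is O(review_certificate -> not archive_specimen); contrapositively O(archive_specimen -> not review_certificate). Since O(archive_specimen) holds, K gives O(not review_certificate).
Premise 13 is O(hold_funds -> review_certificate); contrapositively O(not review_certificate -> not hold_funds). Since O(not review_certificate) holds, K gives O(not hold_funds).
The contrapositive of premise 2 (O(countersign_record -> hold_funds)) is O(not hold_funds -> not countersign_record), and O(not hold_funds) is already established, so O(not countersign_record).
Premises 1, 4, 10, 11 do not contribute to this derivation.
So O(not countersign_record) follows.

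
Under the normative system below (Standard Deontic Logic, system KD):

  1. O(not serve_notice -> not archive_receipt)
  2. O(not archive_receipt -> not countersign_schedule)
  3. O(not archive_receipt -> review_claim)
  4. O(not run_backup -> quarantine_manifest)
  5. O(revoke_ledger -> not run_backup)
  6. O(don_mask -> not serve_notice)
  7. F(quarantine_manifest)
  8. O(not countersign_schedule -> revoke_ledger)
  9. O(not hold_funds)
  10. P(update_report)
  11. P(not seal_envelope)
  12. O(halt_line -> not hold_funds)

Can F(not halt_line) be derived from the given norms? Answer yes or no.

Premise 12 is O(halt_line -> not hold_funds); even if O(not hold_funds) held, inferring O(halt_line) would be affirming the consequent — invalid.
No other premise forces O(halt_line). An ideal world satisfying every premise can still have not halt_line true, so F(not halt_line) is not derivable.

No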